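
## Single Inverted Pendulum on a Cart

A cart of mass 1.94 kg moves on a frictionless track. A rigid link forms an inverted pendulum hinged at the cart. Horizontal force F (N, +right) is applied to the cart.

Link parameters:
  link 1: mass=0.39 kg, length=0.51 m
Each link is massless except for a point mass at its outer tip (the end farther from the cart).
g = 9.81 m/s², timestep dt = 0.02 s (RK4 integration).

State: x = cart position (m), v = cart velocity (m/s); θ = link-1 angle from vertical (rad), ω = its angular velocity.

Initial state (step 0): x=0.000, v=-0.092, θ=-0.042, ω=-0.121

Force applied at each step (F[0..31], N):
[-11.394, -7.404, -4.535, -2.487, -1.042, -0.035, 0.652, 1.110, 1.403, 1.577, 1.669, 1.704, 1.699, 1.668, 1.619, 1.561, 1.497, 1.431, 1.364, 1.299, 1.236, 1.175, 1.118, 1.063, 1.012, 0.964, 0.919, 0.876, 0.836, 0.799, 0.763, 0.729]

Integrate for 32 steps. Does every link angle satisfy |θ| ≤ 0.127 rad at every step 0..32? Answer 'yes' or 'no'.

apply F[0]=-11.394 → step 1: x=-0.003, v=-0.208, θ=-0.042, ω=0.089
apply F[1]=-7.404 → step 2: x=-0.008, v=-0.282, θ=-0.039, ω=0.220
apply F[2]=-4.535 → step 3: x=-0.014, v=-0.328, θ=-0.034, ω=0.295
apply F[3]=-2.487 → step 4: x=-0.021, v=-0.352, θ=-0.028, ω=0.331
apply F[4]=-1.042 → step 5: x=-0.028, v=-0.362, θ=-0.021, ω=0.340
apply F[5]=-0.035 → step 6: x=-0.035, v=-0.362, θ=-0.014, ω=0.333
apply F[6]=+0.652 → step 7: x=-0.042, v=-0.354, θ=-0.008, ω=0.314
apply F[7]=+1.110 → step 8: x=-0.049, v=-0.343, θ=-0.002, ω=0.290
apply F[8]=+1.403 → step 9: x=-0.056, v=-0.328, θ=0.004, ω=0.262
apply F[9]=+1.577 → step 10: x=-0.062, v=-0.312, θ=0.009, ω=0.233
apply F[10]=+1.669 → step 11: x=-0.069, v=-0.296, θ=0.013, ω=0.204
apply F[11]=+1.704 → step 12: x=-0.074, v=-0.279, θ=0.017, ω=0.176
apply F[12]=+1.699 → step 13: x=-0.080, v=-0.262, θ=0.020, ω=0.151
apply F[13]=+1.668 → step 14: x=-0.085, v=-0.245, θ=0.023, ω=0.127
apply F[14]=+1.619 → step 15: x=-0.089, v=-0.230, θ=0.025, ω=0.105
apply F[15]=+1.561 → step 16: x=-0.094, v=-0.215, θ=0.027, ω=0.086
apply F[16]=+1.497 → step 17: x=-0.098, v=-0.200, θ=0.029, ω=0.068
apply F[17]=+1.431 → step 18: x=-0.102, v=-0.187, θ=0.030, ω=0.053
apply F[18]=+1.364 → step 19: x=-0.106, v=-0.174, θ=0.031, ω=0.039
apply F[19]=+1.299 → step 20: x=-0.109, v=-0.162, θ=0.031, ω=0.027
apply F[20]=+1.236 → step 21: x=-0.112, v=-0.150, θ=0.032, ω=0.017
apply F[21]=+1.175 → step 22: x=-0.115, v=-0.139, θ=0.032, ω=0.008
apply F[22]=+1.118 → step 23: x=-0.118, v=-0.129, θ=0.032, ω=-0.000
apply F[23]=+1.063 → step 24: x=-0.120, v=-0.119, θ=0.032, ω=-0.007
apply F[24]=+1.012 → step 25: x=-0.122, v=-0.110, θ=0.032, ω=-0.012
apply F[25]=+0.964 → step 26: x=-0.124, v=-0.102, θ=0.032, ω=-0.017
apply F[26]=+0.919 → step 27: x=-0.126, v=-0.093, θ=0.031, ω=-0.021
apply F[27]=+0.876 → step 28: x=-0.128, v=-0.085, θ=0.031, ω=-0.025
apply F[28]=+0.836 → step 29: x=-0.130, v=-0.078, θ=0.030, ω=-0.028
apply F[29]=+0.799 → step 30: x=-0.131, v=-0.071, θ=0.030, ω=-0.030
apply F[30]=+0.763 → step 31: x=-0.133, v=-0.064, θ=0.029, ω=-0.032
apply F[31]=+0.729 → step 32: x=-0.134, v=-0.058, θ=0.028, ω=-0.033
Max |angle| over trajectory = 0.042 rad; bound = 0.127 → within bound.

Answer: yes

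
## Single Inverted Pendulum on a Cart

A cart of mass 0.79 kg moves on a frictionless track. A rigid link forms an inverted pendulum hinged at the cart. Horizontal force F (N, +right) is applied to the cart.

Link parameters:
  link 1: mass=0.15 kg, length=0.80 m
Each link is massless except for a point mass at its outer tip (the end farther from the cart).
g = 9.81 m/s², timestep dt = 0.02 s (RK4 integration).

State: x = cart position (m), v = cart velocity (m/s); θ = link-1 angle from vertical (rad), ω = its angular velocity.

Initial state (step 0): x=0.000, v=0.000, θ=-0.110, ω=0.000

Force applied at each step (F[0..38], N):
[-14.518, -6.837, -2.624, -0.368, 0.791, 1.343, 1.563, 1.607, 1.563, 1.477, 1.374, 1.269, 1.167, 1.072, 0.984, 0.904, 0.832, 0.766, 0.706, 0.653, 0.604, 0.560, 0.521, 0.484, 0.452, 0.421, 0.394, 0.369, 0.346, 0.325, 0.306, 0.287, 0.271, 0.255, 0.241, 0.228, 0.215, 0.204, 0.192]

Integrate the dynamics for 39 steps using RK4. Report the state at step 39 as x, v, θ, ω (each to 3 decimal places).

apply F[0]=-14.518 → step 1: x=-0.004, v=-0.363, θ=-0.106, ω=0.424
apply F[1]=-6.837 → step 2: x=-0.013, v=-0.532, θ=-0.095, ω=0.610
apply F[2]=-2.624 → step 3: x=-0.024, v=-0.595, θ=-0.083, ω=0.667
apply F[3]=-0.368 → step 4: x=-0.036, v=-0.602, θ=-0.069, ω=0.656
apply F[4]=+0.791 → step 5: x=-0.048, v=-0.579, θ=-0.057, ω=0.613
apply F[5]=+1.343 → step 6: x=-0.059, v=-0.543, θ=-0.045, ω=0.556
apply F[6]=+1.563 → step 7: x=-0.069, v=-0.502, θ=-0.035, ω=0.495
apply F[7]=+1.607 → step 8: x=-0.079, v=-0.461, θ=-0.025, ω=0.435
apply F[8]=+1.563 → step 9: x=-0.088, v=-0.420, θ=-0.017, ω=0.380
apply F[9]=+1.477 → step 10: x=-0.096, v=-0.382, θ=-0.010, ω=0.329
apply F[10]=+1.374 → step 11: x=-0.103, v=-0.347, θ=-0.004, ω=0.284
apply F[11]=+1.269 → step 12: x=-0.110, v=-0.315, θ=0.001, ω=0.243
apply F[12]=+1.167 → step 13: x=-0.116, v=-0.286, θ=0.006, ω=0.207
apply F[13]=+1.072 → step 14: x=-0.121, v=-0.259, θ=0.010, ω=0.175
apply F[14]=+0.984 → step 15: x=-0.126, v=-0.235, θ=0.013, ω=0.148
apply F[15]=+0.904 → step 16: x=-0.131, v=-0.212, θ=0.016, ω=0.123
apply F[16]=+0.832 → step 17: x=-0.135, v=-0.192, θ=0.018, ω=0.102
apply F[17]=+0.766 → step 18: x=-0.138, v=-0.173, θ=0.020, ω=0.083
apply F[18]=+0.706 → step 19: x=-0.142, v=-0.156, θ=0.021, ω=0.067
apply F[19]=+0.653 → step 20: x=-0.144, v=-0.140, θ=0.022, ω=0.052
apply F[20]=+0.604 → step 21: x=-0.147, v=-0.126, θ=0.023, ω=0.040
apply F[21]=+0.560 → step 22: x=-0.150, v=-0.112, θ=0.024, ω=0.029
apply F[22]=+0.521 → step 23: x=-0.152, v=-0.100, θ=0.024, ω=0.020
apply F[23]=+0.484 → step 24: x=-0.154, v=-0.089, θ=0.025, ω=0.012
apply F[24]=+0.452 → step 25: x=-0.155, v=-0.078, θ=0.025, ω=0.005
apply F[25]=+0.421 → step 26: x=-0.157, v=-0.069, θ=0.025, ω=-0.002
apply F[26]=+0.394 → step 27: x=-0.158, v=-0.060, θ=0.025, ω=-0.007
apply F[27]=+0.369 → step 28: x=-0.159, v=-0.051, θ=0.025, ω=-0.011
apply F[28]=+0.346 → step 29: x=-0.160, v=-0.043, θ=0.024, ω=-0.015
apply F[29]=+0.325 → step 30: x=-0.161, v=-0.036, θ=0.024, ω=-0.018
apply F[30]=+0.306 → step 31: x=-0.161, v=-0.029, θ=0.024, ω=-0.021
apply F[31]=+0.287 → step 32: x=-0.162, v=-0.023, θ=0.023, ω=-0.023
apply F[32]=+0.271 → step 33: x=-0.162, v=-0.017, θ=0.023, ω=-0.025
apply F[33]=+0.255 → step 34: x=-0.163, v=-0.011, θ=0.022, ω=-0.026
apply F[34]=+0.241 → step 35: x=-0.163, v=-0.006, θ=0.022, ω=-0.028
apply F[35]=+0.228 → step 36: x=-0.163, v=-0.001, θ=0.021, ω=-0.029
apply F[36]=+0.215 → step 37: x=-0.163, v=0.004, θ=0.021, ω=-0.029
apply F[37]=+0.204 → step 38: x=-0.163, v=0.008, θ=0.020, ω=-0.030
apply F[38]=+0.192 → step 39: x=-0.163, v=0.012, θ=0.019, ω=-0.030

Answer: x=-0.163, v=0.012, θ=0.019, ω=-0.030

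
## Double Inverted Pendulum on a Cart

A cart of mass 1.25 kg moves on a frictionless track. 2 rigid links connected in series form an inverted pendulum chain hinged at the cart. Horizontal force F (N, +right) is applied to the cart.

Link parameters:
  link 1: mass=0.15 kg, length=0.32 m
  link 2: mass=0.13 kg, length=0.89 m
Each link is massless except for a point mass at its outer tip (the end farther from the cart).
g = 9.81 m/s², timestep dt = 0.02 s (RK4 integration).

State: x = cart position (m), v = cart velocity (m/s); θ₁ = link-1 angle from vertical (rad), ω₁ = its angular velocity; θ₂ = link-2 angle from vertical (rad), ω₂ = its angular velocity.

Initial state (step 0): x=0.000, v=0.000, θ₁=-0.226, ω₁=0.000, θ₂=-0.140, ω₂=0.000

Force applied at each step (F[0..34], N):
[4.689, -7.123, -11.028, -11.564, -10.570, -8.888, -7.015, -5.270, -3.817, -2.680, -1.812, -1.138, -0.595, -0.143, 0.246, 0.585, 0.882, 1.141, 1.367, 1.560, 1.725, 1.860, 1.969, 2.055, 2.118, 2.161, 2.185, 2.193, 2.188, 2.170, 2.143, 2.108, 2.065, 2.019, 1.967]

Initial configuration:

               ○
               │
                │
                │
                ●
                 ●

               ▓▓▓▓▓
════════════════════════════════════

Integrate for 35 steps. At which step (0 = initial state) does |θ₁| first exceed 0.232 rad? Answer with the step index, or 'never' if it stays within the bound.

apply F[0]=+4.689 → step 1: x=0.001, v=0.084, θ₁=-0.230, ω₁=-0.433, θ₂=-0.140, ω₂=0.031
apply F[1]=-7.123 → step 2: x=0.001, v=-0.019, θ₁=-0.238, ω₁=-0.317, θ₂=-0.139, ω₂=0.074
apply F[2]=-11.028 → step 3: x=-0.001, v=-0.184, θ₁=-0.241, ω₁=-0.026, θ₂=-0.137, ω₂=0.122
apply F[3]=-11.564 → step 4: x=-0.006, v=-0.356, θ₁=-0.239, ω₁=0.287, θ₂=-0.134, ω₂=0.173
apply F[4]=-10.570 → step 5: x=-0.015, v=-0.514, θ₁=-0.230, ω₁=0.561, θ₂=-0.130, ω₂=0.221
apply F[5]=-8.888 → step 6: x=-0.026, v=-0.645, θ₁=-0.217, ω₁=0.770, θ₂=-0.125, ω₂=0.264
apply F[6]=-7.015 → step 7: x=-0.040, v=-0.748, θ₁=-0.200, ω₁=0.909, θ₂=-0.119, ω₂=0.302
apply F[7]=-5.270 → step 8: x=-0.056, v=-0.824, θ₁=-0.181, ω₁=0.985, θ₂=-0.113, ω₂=0.333
apply F[8]=-3.817 → step 9: x=-0.073, v=-0.878, θ₁=-0.161, ω₁=1.014, θ₂=-0.106, ω₂=0.358
apply F[9]=-2.680 → step 10: x=-0.091, v=-0.914, θ₁=-0.141, ω₁=1.009, θ₂=-0.099, ω₂=0.378
apply F[10]=-1.812 → step 11: x=-0.109, v=-0.937, θ₁=-0.121, ω₁=0.983, θ₂=-0.091, ω₂=0.392
apply F[11]=-1.138 → step 12: x=-0.128, v=-0.951, θ₁=-0.102, ω₁=0.944, θ₂=-0.083, ω₂=0.402
apply F[12]=-0.595 → step 13: x=-0.147, v=-0.956, θ₁=-0.084, ω₁=0.898, θ₂=-0.075, ω₂=0.407
apply F[13]=-0.143 → step 14: x=-0.166, v=-0.956, θ₁=-0.066, ω₁=0.848, θ₂=-0.067, ω₂=0.409
apply F[14]=+0.246 → step 15: x=-0.185, v=-0.949, θ₁=-0.050, ω₁=0.795, θ₂=-0.059, ω₂=0.407
apply F[15]=+0.585 → step 16: x=-0.204, v=-0.938, θ₁=-0.034, ω₁=0.741, θ₂=-0.050, ω₂=0.402
apply F[16]=+0.882 → step 17: x=-0.223, v=-0.923, θ₁=-0.020, ω₁=0.686, θ₂=-0.042, ω₂=0.394
apply F[17]=+1.141 → step 18: x=-0.241, v=-0.904, θ₁=-0.007, ω₁=0.632, θ₂=-0.035, ω₂=0.384
apply F[18]=+1.367 → step 19: x=-0.259, v=-0.882, θ₁=0.005, ω₁=0.578, θ₂=-0.027, ω₂=0.372
apply F[19]=+1.560 → step 20: x=-0.276, v=-0.858, θ₁=0.016, ω₁=0.526, θ₂=-0.020, ω₂=0.358
apply F[20]=+1.725 → step 21: x=-0.293, v=-0.831, θ₁=0.026, ω₁=0.475, θ₂=-0.013, ω₂=0.343
apply F[21]=+1.860 → step 22: x=-0.310, v=-0.802, θ₁=0.035, ω₁=0.426, θ₂=-0.006, ω₂=0.327
apply F[22]=+1.969 → step 23: x=-0.325, v=-0.773, θ₁=0.043, ω₁=0.380, θ₂=0.000, ω₂=0.309
apply F[23]=+2.055 → step 24: x=-0.341, v=-0.742, θ₁=0.050, ω₁=0.335, θ₂=0.006, ω₂=0.292
apply F[24]=+2.118 → step 25: x=-0.355, v=-0.710, θ₁=0.057, ω₁=0.293, θ₂=0.012, ω₂=0.273
apply F[25]=+2.161 → step 26: x=-0.369, v=-0.678, θ₁=0.062, ω₁=0.253, θ₂=0.017, ω₂=0.255
apply F[26]=+2.185 → step 27: x=-0.382, v=-0.646, θ₁=0.067, ω₁=0.216, θ₂=0.022, ω₂=0.237
apply F[27]=+2.193 → step 28: x=-0.395, v=-0.614, θ₁=0.071, ω₁=0.182, θ₂=0.027, ω₂=0.218
apply F[28]=+2.188 → step 29: x=-0.407, v=-0.582, θ₁=0.074, ω₁=0.150, θ₂=0.031, ω₂=0.200
apply F[29]=+2.170 → step 30: x=-0.418, v=-0.551, θ₁=0.077, ω₁=0.121, θ₂=0.035, ω₂=0.183
apply F[30]=+2.143 → step 31: x=-0.429, v=-0.520, θ₁=0.079, ω₁=0.095, θ₂=0.038, ω₂=0.165
apply F[31]=+2.108 → step 32: x=-0.439, v=-0.490, θ₁=0.081, ω₁=0.071, θ₂=0.041, ω₂=0.149
apply F[32]=+2.065 → step 33: x=-0.448, v=-0.460, θ₁=0.082, ω₁=0.050, θ₂=0.044, ω₂=0.133
apply F[33]=+2.019 → step 34: x=-0.457, v=-0.432, θ₁=0.083, ω₁=0.030, θ₂=0.047, ω₂=0.118
apply F[34]=+1.967 → step 35: x=-0.466, v=-0.404, θ₁=0.083, ω₁=0.013, θ₂=0.049, ω₂=0.103
|θ₁| = 0.238 > 0.232 first at step 2.

Answer: 2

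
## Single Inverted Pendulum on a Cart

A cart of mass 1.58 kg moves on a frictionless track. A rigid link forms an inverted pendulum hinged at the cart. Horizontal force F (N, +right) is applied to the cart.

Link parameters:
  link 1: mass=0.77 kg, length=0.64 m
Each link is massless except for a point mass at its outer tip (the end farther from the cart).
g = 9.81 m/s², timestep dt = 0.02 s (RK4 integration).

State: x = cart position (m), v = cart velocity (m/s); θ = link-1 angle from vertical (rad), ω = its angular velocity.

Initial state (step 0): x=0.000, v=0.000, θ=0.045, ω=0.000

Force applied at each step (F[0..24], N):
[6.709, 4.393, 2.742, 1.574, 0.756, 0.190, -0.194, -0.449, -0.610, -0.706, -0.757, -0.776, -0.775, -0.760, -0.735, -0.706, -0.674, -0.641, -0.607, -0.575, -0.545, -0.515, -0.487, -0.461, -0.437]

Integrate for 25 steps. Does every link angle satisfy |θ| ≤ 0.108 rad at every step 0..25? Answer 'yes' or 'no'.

Answer: yes

Derivation:
apply F[0]=+6.709 → step 1: x=0.001, v=0.081, θ=0.044, ω=-0.112
apply F[1]=+4.393 → step 2: x=0.003, v=0.132, θ=0.041, ω=-0.179
apply F[2]=+2.742 → step 3: x=0.006, v=0.163, θ=0.037, ω=-0.216
apply F[3]=+1.574 → step 4: x=0.009, v=0.180, θ=0.033, ω=-0.231
apply F[4]=+0.756 → step 5: x=0.013, v=0.186, θ=0.028, ω=-0.232
apply F[5]=+0.190 → step 6: x=0.017, v=0.186, θ=0.023, ω=-0.224
apply F[6]=-0.194 → step 7: x=0.020, v=0.182, θ=0.019, ω=-0.211
apply F[7]=-0.449 → step 8: x=0.024, v=0.175, θ=0.015, ω=-0.194
apply F[8]=-0.610 → step 9: x=0.027, v=0.166, θ=0.011, ω=-0.176
apply F[9]=-0.706 → step 10: x=0.031, v=0.156, θ=0.008, ω=-0.158
apply F[10]=-0.757 → step 11: x=0.034, v=0.146, θ=0.005, ω=-0.140
apply F[11]=-0.776 → step 12: x=0.036, v=0.135, θ=0.002, ω=-0.123
apply F[12]=-0.775 → step 13: x=0.039, v=0.125, θ=0.000, ω=-0.107
apply F[13]=-0.760 → step 14: x=0.041, v=0.116, θ=-0.002, ω=-0.093
apply F[14]=-0.735 → step 15: x=0.044, v=0.107, θ=-0.004, ω=-0.079
apply F[15]=-0.706 → step 16: x=0.046, v=0.098, θ=-0.005, ω=-0.068
apply F[16]=-0.674 → step 17: x=0.048, v=0.090, θ=-0.006, ω=-0.057
apply F[17]=-0.641 → step 18: x=0.049, v=0.083, θ=-0.007, ω=-0.047
apply F[18]=-0.607 → step 19: x=0.051, v=0.076, θ=-0.008, ω=-0.039
apply F[19]=-0.575 → step 20: x=0.052, v=0.070, θ=-0.009, ω=-0.032
apply F[20]=-0.545 → step 21: x=0.054, v=0.064, θ=-0.010, ω=-0.025
apply F[21]=-0.515 → step 22: x=0.055, v=0.058, θ=-0.010, ω=-0.019
apply F[22]=-0.487 → step 23: x=0.056, v=0.053, θ=-0.010, ω=-0.014
apply F[23]=-0.461 → step 24: x=0.057, v=0.048, θ=-0.011, ω=-0.010
apply F[24]=-0.437 → step 25: x=0.058, v=0.043, θ=-0.011, ω=-0.006
Max |angle| over trajectory = 0.045 rad; bound = 0.108 → within bound.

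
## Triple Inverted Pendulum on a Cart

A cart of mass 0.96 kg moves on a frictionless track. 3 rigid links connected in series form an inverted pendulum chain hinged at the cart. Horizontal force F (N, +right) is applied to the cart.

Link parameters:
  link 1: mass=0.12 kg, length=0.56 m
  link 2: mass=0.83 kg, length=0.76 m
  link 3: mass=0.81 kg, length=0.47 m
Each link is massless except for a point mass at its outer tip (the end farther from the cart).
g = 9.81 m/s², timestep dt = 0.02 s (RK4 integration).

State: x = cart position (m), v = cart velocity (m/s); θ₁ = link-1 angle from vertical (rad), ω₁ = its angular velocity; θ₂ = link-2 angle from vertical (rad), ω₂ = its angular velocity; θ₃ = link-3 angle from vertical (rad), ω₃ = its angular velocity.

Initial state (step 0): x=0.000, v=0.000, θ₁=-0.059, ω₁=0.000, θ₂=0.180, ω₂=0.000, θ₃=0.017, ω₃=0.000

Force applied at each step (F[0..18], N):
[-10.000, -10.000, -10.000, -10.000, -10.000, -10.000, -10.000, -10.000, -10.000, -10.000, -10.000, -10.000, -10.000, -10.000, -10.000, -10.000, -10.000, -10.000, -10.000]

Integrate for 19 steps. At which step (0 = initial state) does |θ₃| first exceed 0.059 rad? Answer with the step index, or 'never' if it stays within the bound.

Answer: 14

Derivation:
apply F[0]=-10.000 → step 1: x=-0.002, v=-0.196, θ₁=-0.062, ω₁=-0.317, θ₂=0.186, ω₂=0.549, θ₃=0.016, ω₃=-0.076
apply F[1]=-10.000 → step 2: x=-0.008, v=-0.392, θ₁=-0.071, ω₁=-0.603, θ₂=0.202, ω₂=1.077, θ₃=0.014, ω₃=-0.149
apply F[2]=-10.000 → step 3: x=-0.018, v=-0.588, θ₁=-0.086, ω₁=-0.828, θ₂=0.228, ω₂=1.560, θ₃=0.010, ω₃=-0.214
apply F[3]=-10.000 → step 4: x=-0.031, v=-0.785, θ₁=-0.104, ω₁=-0.967, θ₂=0.264, ω₂=1.984, θ₃=0.005, ω₃=-0.270
apply F[4]=-10.000 → step 5: x=-0.049, v=-0.984, θ₁=-0.124, ω₁=-1.011, θ₂=0.307, ω₂=2.345, θ₃=-0.000, ω₃=-0.314
apply F[5]=-10.000 → step 6: x=-0.071, v=-1.184, θ₁=-0.144, ω₁=-0.966, θ₂=0.357, ω₂=2.650, θ₃=-0.007, ω₃=-0.347
apply F[6]=-10.000 → step 7: x=-0.096, v=-1.385, θ₁=-0.162, ω₁=-0.840, θ₂=0.413, ω₂=2.913, θ₃=-0.014, ω₃=-0.370
apply F[7]=-10.000 → step 8: x=-0.126, v=-1.587, θ₁=-0.177, ω₁=-0.644, θ₂=0.474, ω₂=3.144, θ₃=-0.022, ω₃=-0.383
apply F[8]=-10.000 → step 9: x=-0.160, v=-1.790, θ₁=-0.187, ω₁=-0.384, θ₂=0.539, ω₂=3.353, θ₃=-0.029, ω₃=-0.387
apply F[9]=-10.000 → step 10: x=-0.198, v=-1.993, θ₁=-0.192, ω₁=-0.061, θ₂=0.608, ω₂=3.544, θ₃=-0.037, ω₃=-0.383
apply F[10]=-10.000 → step 11: x=-0.240, v=-2.197, θ₁=-0.189, ω₁=0.323, θ₂=0.680, ω₂=3.719, θ₃=-0.045, ω₃=-0.369
apply F[11]=-10.000 → step 12: x=-0.286, v=-2.402, θ₁=-0.179, ω₁=0.771, θ₂=0.756, ω₂=3.878, θ₃=-0.052, ω₃=-0.346
apply F[12]=-10.000 → step 13: x=-0.336, v=-2.607, θ₁=-0.158, ω₁=1.286, θ₂=0.835, ω₂=4.015, θ₃=-0.058, ω₃=-0.312
apply F[13]=-10.000 → step 14: x=-0.390, v=-2.814, θ₁=-0.127, ω₁=1.871, θ₂=0.917, ω₂=4.122, θ₃=-0.064, ω₃=-0.268
apply F[14]=-10.000 → step 15: x=-0.448, v=-3.021, θ₁=-0.083, ω₁=2.524, θ₂=1.000, ω₂=4.185, θ₃=-0.069, ω₃=-0.214
apply F[15]=-10.000 → step 16: x=-0.511, v=-3.229, θ₁=-0.025, ω₁=3.247, θ₂=1.084, ω₂=4.186, θ₃=-0.073, ω₃=-0.150
apply F[16]=-10.000 → step 17: x=-0.577, v=-3.438, θ₁=0.047, ω₁=4.034, θ₂=1.167, ω₂=4.098, θ₃=-0.075, ω₃=-0.076
apply F[17]=-10.000 → step 18: x=-0.648, v=-3.644, θ₁=0.136, ω₁=4.880, θ₂=1.247, ω₂=3.891, θ₃=-0.076, ω₃=0.006
apply F[18]=-10.000 → step 19: x=-0.723, v=-3.845, θ₁=0.243, ω₁=5.786, θ₂=1.321, ω₂=3.530, θ₃=-0.075, ω₃=0.099
|θ₃| = 0.064 > 0.059 first at step 14.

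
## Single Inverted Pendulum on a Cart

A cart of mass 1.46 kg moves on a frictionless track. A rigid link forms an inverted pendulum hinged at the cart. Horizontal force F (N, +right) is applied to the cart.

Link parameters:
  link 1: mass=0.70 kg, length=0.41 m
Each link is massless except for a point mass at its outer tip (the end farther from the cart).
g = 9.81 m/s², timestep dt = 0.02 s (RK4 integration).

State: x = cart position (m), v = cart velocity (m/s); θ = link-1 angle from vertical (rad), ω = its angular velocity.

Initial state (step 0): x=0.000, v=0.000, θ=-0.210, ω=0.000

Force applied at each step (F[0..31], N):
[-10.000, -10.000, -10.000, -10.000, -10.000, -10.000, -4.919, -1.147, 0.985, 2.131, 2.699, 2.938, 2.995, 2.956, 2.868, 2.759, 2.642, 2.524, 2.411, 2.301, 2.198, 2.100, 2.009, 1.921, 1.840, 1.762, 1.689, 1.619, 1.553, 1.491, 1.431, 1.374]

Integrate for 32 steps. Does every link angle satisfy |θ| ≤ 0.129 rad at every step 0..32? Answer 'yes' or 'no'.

Answer: no

Derivation:
apply F[0]=-10.000 → step 1: x=-0.001, v=-0.115, θ=-0.208, ω=0.176
apply F[1]=-10.000 → step 2: x=-0.005, v=-0.231, θ=-0.203, ω=0.355
apply F[2]=-10.000 → step 3: x=-0.010, v=-0.348, θ=-0.194, ω=0.540
apply F[3]=-10.000 → step 4: x=-0.019, v=-0.466, θ=-0.181, ω=0.733
apply F[4]=-10.000 → step 5: x=-0.029, v=-0.586, θ=-0.165, ω=0.938
apply F[5]=-10.000 → step 6: x=-0.042, v=-0.708, θ=-0.144, ω=1.158
apply F[6]=-4.919 → step 7: x=-0.057, v=-0.763, θ=-0.120, ω=1.229
apply F[7]=-1.147 → step 8: x=-0.072, v=-0.770, θ=-0.096, ω=1.193
apply F[8]=+0.985 → step 9: x=-0.087, v=-0.749, θ=-0.073, ω=1.102
apply F[9]=+2.131 → step 10: x=-0.102, v=-0.714, θ=-0.052, ω=0.988
apply F[10]=+2.699 → step 11: x=-0.116, v=-0.673, θ=-0.033, ω=0.869
apply F[11]=+2.938 → step 12: x=-0.129, v=-0.631, θ=-0.017, ω=0.753
apply F[12]=+2.995 → step 13: x=-0.141, v=-0.589, θ=-0.003, ω=0.646
apply F[13]=+2.956 → step 14: x=-0.152, v=-0.549, θ=0.009, ω=0.549
apply F[14]=+2.868 → step 15: x=-0.163, v=-0.511, θ=0.019, ω=0.464
apply F[15]=+2.759 → step 16: x=-0.173, v=-0.475, θ=0.027, ω=0.388
apply F[16]=+2.642 → step 17: x=-0.182, v=-0.442, θ=0.035, ω=0.322
apply F[17]=+2.524 → step 18: x=-0.190, v=-0.411, θ=0.040, ω=0.264
apply F[18]=+2.411 → step 19: x=-0.198, v=-0.382, θ=0.045, ω=0.214
apply F[19]=+2.301 → step 20: x=-0.206, v=-0.355, θ=0.049, ω=0.171
apply F[20]=+2.198 → step 21: x=-0.213, v=-0.329, θ=0.052, ω=0.133
apply F[21]=+2.100 → step 22: x=-0.219, v=-0.306, θ=0.054, ω=0.101
apply F[22]=+2.009 → step 23: x=-0.225, v=-0.283, θ=0.056, ω=0.073
apply F[23]=+1.921 → step 24: x=-0.230, v=-0.262, θ=0.057, ω=0.049
apply F[24]=+1.840 → step 25: x=-0.235, v=-0.243, θ=0.058, ω=0.028
apply F[25]=+1.762 → step 26: x=-0.240, v=-0.224, θ=0.059, ω=0.011
apply F[26]=+1.689 → step 27: x=-0.244, v=-0.206, θ=0.059, ω=-0.004
apply F[27]=+1.619 → step 28: x=-0.248, v=-0.190, θ=0.058, ω=-0.016
apply F[28]=+1.553 → step 29: x=-0.252, v=-0.174, θ=0.058, ω=-0.027
apply F[29]=+1.491 → step 30: x=-0.255, v=-0.159, θ=0.057, ω=-0.036
apply F[30]=+1.431 → step 31: x=-0.258, v=-0.145, θ=0.057, ω=-0.043
apply F[31]=+1.374 → step 32: x=-0.261, v=-0.131, θ=0.056, ω=-0.050
Max |angle| over trajectory = 0.210 rad; bound = 0.129 → exceeded.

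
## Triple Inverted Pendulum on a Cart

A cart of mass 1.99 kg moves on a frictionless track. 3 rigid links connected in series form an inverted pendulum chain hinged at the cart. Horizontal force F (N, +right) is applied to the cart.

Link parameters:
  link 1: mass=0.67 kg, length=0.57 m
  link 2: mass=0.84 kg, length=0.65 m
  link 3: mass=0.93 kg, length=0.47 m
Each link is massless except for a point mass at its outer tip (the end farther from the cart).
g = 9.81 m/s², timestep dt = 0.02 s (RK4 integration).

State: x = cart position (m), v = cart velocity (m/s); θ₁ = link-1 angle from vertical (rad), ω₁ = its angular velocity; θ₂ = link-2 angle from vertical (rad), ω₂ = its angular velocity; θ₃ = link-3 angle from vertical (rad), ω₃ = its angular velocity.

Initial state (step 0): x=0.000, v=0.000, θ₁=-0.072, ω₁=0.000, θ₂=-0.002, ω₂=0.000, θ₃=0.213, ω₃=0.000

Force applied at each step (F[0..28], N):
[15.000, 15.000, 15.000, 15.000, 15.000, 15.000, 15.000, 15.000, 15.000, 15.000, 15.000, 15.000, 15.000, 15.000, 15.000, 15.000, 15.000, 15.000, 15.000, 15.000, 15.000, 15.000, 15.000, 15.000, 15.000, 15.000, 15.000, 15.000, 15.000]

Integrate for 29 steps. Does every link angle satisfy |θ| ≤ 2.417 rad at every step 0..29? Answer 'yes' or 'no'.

apply F[0]=+15.000 → step 1: x=0.002, v=0.166, θ₁=-0.076, ω₁=-0.373, θ₂=-0.002, ω₂=0.009, θ₃=0.215, ω₃=0.164
apply F[1]=+15.000 → step 2: x=0.007, v=0.334, θ₁=-0.087, ω₁=-0.754, θ₂=-0.002, ω₂=0.023, θ₃=0.220, ω₃=0.326
apply F[2]=+15.000 → step 3: x=0.015, v=0.503, θ₁=-0.106, ω₁=-1.150, θ₂=-0.001, ω₂=0.050, θ₃=0.228, ω₃=0.481
apply F[3]=+15.000 → step 4: x=0.027, v=0.674, θ₁=-0.133, ω₁=-1.565, θ₂=0.000, ω₂=0.091, θ₃=0.239, ω₃=0.623
apply F[4]=+15.000 → step 5: x=0.042, v=0.847, θ₁=-0.169, ω₁=-1.994, θ₂=0.003, ω₂=0.146, θ₃=0.252, ω₃=0.746
apply F[5]=+15.000 → step 6: x=0.061, v=1.018, θ₁=-0.213, ω₁=-2.430, θ₂=0.006, ω₂=0.208, θ₃=0.268, ω₃=0.842
apply F[6]=+15.000 → step 7: x=0.083, v=1.185, θ₁=-0.266, ω₁=-2.854, θ₂=0.011, ω₂=0.263, θ₃=0.286, ω₃=0.904
apply F[7]=+15.000 → step 8: x=0.108, v=1.344, θ₁=-0.327, ω₁=-3.251, θ₂=0.017, ω₂=0.296, θ₃=0.304, ω₃=0.931
apply F[8]=+15.000 → step 9: x=0.136, v=1.493, θ₁=-0.396, ω₁=-3.607, θ₂=0.023, ω₂=0.290, θ₃=0.323, ω₃=0.924
apply F[9]=+15.000 → step 10: x=0.168, v=1.629, θ₁=-0.471, ω₁=-3.916, θ₂=0.028, ω₂=0.235, θ₃=0.341, ω₃=0.889
apply F[10]=+15.000 → step 11: x=0.201, v=1.753, θ₁=-0.552, ω₁=-4.182, θ₂=0.032, ω₂=0.127, θ₃=0.358, ω₃=0.835
apply F[11]=+15.000 → step 12: x=0.238, v=1.864, θ₁=-0.638, ω₁=-4.413, θ₂=0.033, ω₂=-0.036, θ₃=0.374, ω₃=0.768
apply F[12]=+15.000 → step 13: x=0.276, v=1.964, θ₁=-0.728, ω₁=-4.617, θ₂=0.030, ω₂=-0.250, θ₃=0.389, ω₃=0.693
apply F[13]=+15.000 → step 14: x=0.316, v=2.052, θ₁=-0.822, ω₁=-4.802, θ₂=0.022, ω₂=-0.515, θ₃=0.402, ω₃=0.612
apply F[14]=+15.000 → step 15: x=0.358, v=2.129, θ₁=-0.920, ω₁=-4.974, θ₂=0.009, ω₂=-0.827, θ₃=0.413, ω₃=0.527
apply F[15]=+15.000 → step 16: x=0.401, v=2.194, θ₁=-1.021, ω₁=-5.135, θ₂=-0.011, ω₂=-1.186, θ₃=0.423, ω₃=0.438
apply F[16]=+15.000 → step 17: x=0.446, v=2.248, θ₁=-1.126, ω₁=-5.285, θ₂=-0.039, ω₂=-1.590, θ₃=0.431, ω₃=0.342
apply F[17]=+15.000 → step 18: x=0.491, v=2.290, θ₁=-1.233, ω₁=-5.423, θ₂=-0.075, ω₂=-2.037, θ₃=0.437, ω₃=0.237
apply F[18]=+15.000 → step 19: x=0.537, v=2.322, θ₁=-1.342, ω₁=-5.545, θ₂=-0.120, ω₂=-2.526, θ₃=0.440, ω₃=0.117
apply F[19]=+15.000 → step 20: x=0.584, v=2.343, θ₁=-1.454, ω₁=-5.643, θ₂=-0.176, ω₂=-3.052, θ₃=0.441, ω₃=-0.023
apply F[20]=+15.000 → step 21: x=0.631, v=2.355, θ₁=-1.568, ω₁=-5.708, θ₂=-0.243, ω₂=-3.612, θ₃=0.439, ω₃=-0.193
apply F[21]=+15.000 → step 22: x=0.678, v=2.361, θ₁=-1.682, ω₁=-5.727, θ₂=-0.321, ω₂=-4.198, θ₃=0.433, ω₃=-0.404
apply F[22]=+15.000 → step 23: x=0.725, v=2.362, θ₁=-1.797, ω₁=-5.685, θ₂=-0.411, ω₂=-4.804, θ₃=0.423, ω₃=-0.672
apply F[23]=+15.000 → step 24: x=0.772, v=2.363, θ₁=-1.909, ω₁=-5.564, θ₂=-0.513, ω₂=-5.419, θ₃=0.406, ω₃=-1.013
apply F[24]=+15.000 → step 25: x=0.820, v=2.367, θ₁=-2.018, ω₁=-5.345, θ₂=-0.628, ω₂=-6.033, θ₃=0.382, ω₃=-1.444
apply F[25]=+15.000 → step 26: x=0.867, v=2.377, θ₁=-2.122, ω₁=-5.010, θ₂=-0.754, ω₂=-6.635, θ₃=0.347, ω₃=-1.983
apply F[26]=+15.000 → step 27: x=0.915, v=2.394, θ₁=-2.218, ω₁=-4.542, θ₂=-0.893, ω₂=-7.217, θ₃=0.301, ω₃=-2.648
apply F[27]=+15.000 → step 28: x=0.963, v=2.418, θ₁=-2.303, ω₁=-3.935, θ₂=-1.043, ω₂=-7.772, θ₃=0.241, ω₃=-3.452
apply F[28]=+15.000 → step 29: x=1.012, v=2.447, θ₁=-2.374, ω₁=-3.189, θ₂=-1.204, ω₂=-8.299, θ₃=0.162, ω₃=-4.411
Max |angle| over trajectory = 2.374 rad; bound = 2.417 → within bound.

Answer: yes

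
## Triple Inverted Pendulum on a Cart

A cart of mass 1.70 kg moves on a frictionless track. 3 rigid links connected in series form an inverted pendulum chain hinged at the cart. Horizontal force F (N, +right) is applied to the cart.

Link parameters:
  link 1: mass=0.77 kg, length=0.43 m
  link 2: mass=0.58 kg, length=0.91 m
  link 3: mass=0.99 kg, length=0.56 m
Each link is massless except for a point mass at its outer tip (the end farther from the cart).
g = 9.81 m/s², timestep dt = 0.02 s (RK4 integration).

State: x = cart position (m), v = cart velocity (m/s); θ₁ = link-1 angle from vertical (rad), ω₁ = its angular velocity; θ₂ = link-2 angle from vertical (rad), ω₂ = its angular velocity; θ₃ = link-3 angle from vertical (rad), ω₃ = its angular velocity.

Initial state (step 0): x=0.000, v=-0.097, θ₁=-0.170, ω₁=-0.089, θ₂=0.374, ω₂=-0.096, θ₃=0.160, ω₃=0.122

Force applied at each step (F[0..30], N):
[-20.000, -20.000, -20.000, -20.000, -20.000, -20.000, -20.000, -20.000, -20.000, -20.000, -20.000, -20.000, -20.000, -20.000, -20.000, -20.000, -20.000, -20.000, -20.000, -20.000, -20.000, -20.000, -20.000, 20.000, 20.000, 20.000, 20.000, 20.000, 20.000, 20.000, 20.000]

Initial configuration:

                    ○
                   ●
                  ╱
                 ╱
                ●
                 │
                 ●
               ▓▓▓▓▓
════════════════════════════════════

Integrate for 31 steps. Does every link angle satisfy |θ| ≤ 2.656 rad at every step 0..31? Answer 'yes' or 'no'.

apply F[0]=-20.000 → step 1: x=-0.004, v=-0.299, θ₁=-0.171, ω₁=0.002, θ₂=0.375, ω₂=0.199, θ₃=0.161, ω₃=-0.000
apply F[1]=-20.000 → step 2: x=-0.012, v=-0.501, θ₁=-0.170, ω₁=0.097, θ₂=0.382, ω₂=0.493, θ₃=0.160, ω₃=-0.123
apply F[2]=-20.000 → step 3: x=-0.024, v=-0.704, θ₁=-0.167, ω₁=0.207, θ₂=0.395, ω₂=0.783, θ₃=0.156, ω₃=-0.246
apply F[3]=-20.000 → step 4: x=-0.040, v=-0.909, θ₁=-0.161, ω₁=0.340, θ₂=0.413, ω₂=1.068, θ₃=0.150, ω₃=-0.369
apply F[4]=-20.000 → step 5: x=-0.060, v=-1.118, θ₁=-0.153, ω₁=0.508, θ₂=0.437, ω₂=1.343, θ₃=0.142, ω₃=-0.491
apply F[5]=-20.000 → step 6: x=-0.085, v=-1.329, θ₁=-0.141, ω₁=0.719, θ₂=0.467, ω₂=1.605, θ₃=0.131, ω₃=-0.608
apply F[6]=-20.000 → step 7: x=-0.114, v=-1.545, θ₁=-0.124, ω₁=0.984, θ₂=0.501, ω₂=1.847, θ₃=0.117, ω₃=-0.715
apply F[7]=-20.000 → step 8: x=-0.147, v=-1.766, θ₁=-0.101, ω₁=1.308, θ₂=0.541, ω₂=2.064, θ₃=0.102, ω₃=-0.806
apply F[8]=-20.000 → step 9: x=-0.184, v=-1.992, θ₁=-0.071, ω₁=1.700, θ₂=0.584, ω₂=2.250, θ₃=0.085, ω₃=-0.875
apply F[9]=-20.000 → step 10: x=-0.226, v=-2.222, θ₁=-0.033, ω₁=2.164, θ₂=0.630, ω₂=2.396, θ₃=0.067, ω₃=-0.915
apply F[10]=-20.000 → step 11: x=-0.273, v=-2.457, θ₁=0.016, ω₁=2.703, θ₂=0.679, ω₂=2.494, θ₃=0.049, ω₃=-0.917
apply F[11]=-20.000 → step 12: x=-0.325, v=-2.693, θ₁=0.076, ω₁=3.315, θ₂=0.730, ω₂=2.534, θ₃=0.031, ω₃=-0.873
apply F[12]=-20.000 → step 13: x=-0.381, v=-2.929, θ₁=0.149, ω₁=3.997, θ₂=0.780, ω₂=2.504, θ₃=0.014, ω₃=-0.774
apply F[13]=-20.000 → step 14: x=-0.442, v=-3.155, θ₁=0.236, ω₁=4.733, θ₂=0.829, ω₂=2.396, θ₃=0.000, ω₃=-0.605
apply F[14]=-20.000 → step 15: x=-0.507, v=-3.363, θ₁=0.339, ω₁=5.502, θ₂=0.875, ω₂=2.203, θ₃=-0.009, ω₃=-0.350
apply F[15]=-20.000 → step 16: x=-0.576, v=-3.536, θ₁=0.456, ω₁=6.264, θ₂=0.917, ω₂=1.931, θ₃=-0.013, ω₃=0.012
apply F[16]=-20.000 → step 17: x=-0.648, v=-3.658, θ₁=0.589, ω₁=6.972, θ₂=0.952, ω₂=1.601, θ₃=-0.008, ω₃=0.497
apply F[17]=-20.000 → step 18: x=-0.722, v=-3.716, θ₁=0.734, ω₁=7.579, θ₂=0.981, ω₂=1.253, θ₃=0.008, ω₃=1.110
apply F[18]=-20.000 → step 19: x=-0.796, v=-3.705, θ₁=0.891, ω₁=8.047, θ₂=1.003, ω₂=0.933, θ₃=0.037, ω₃=1.839
apply F[19]=-20.000 → step 20: x=-0.870, v=-3.630, θ₁=1.055, ω₁=8.364, θ₂=1.019, ω₂=0.684, θ₃=0.082, ω₃=2.650
apply F[20]=-20.000 → step 21: x=-0.941, v=-3.507, θ₁=1.225, ω₁=8.539, θ₂=1.031, ω₂=0.534, θ₃=0.143, ω₃=3.500
apply F[21]=-20.000 → step 22: x=-1.010, v=-3.354, θ₁=1.396, ω₁=8.589, θ₂=1.041, ω₂=0.493, θ₃=0.222, ω₃=4.346
apply F[22]=-20.000 → step 23: x=-1.075, v=-3.189, θ₁=1.567, ω₁=8.532, θ₂=1.051, ω₂=0.559, θ₃=0.317, ω₃=5.154
apply F[23]=+20.000 → step 24: x=-1.135, v=-2.747, θ₁=1.740, ω₁=8.683, θ₂=1.062, ω₂=0.566, θ₃=0.425, ω₃=5.599
apply F[24]=+20.000 → step 25: x=-1.185, v=-2.289, θ₁=1.915, ω₁=8.868, θ₂=1.074, ω₂=0.667, θ₃=0.541, ω₃=6.029
apply F[25]=+20.000 → step 26: x=-1.226, v=-1.822, θ₁=2.094, ω₁=9.078, θ₂=1.090, ω₂=0.890, θ₃=0.665, ω₃=6.418
apply F[26]=+20.000 → step 27: x=-1.258, v=-1.354, θ₁=2.278, ω₁=9.307, θ₂=1.111, ω₂=1.267, θ₃=0.797, ω₃=6.738
apply F[27]=+20.000 → step 28: x=-1.280, v=-0.896, θ₁=2.467, ω₁=9.549, θ₂=1.142, ω₂=1.824, θ₃=0.934, ω₃=6.970
apply F[28]=+20.000 → step 29: x=-1.294, v=-0.465, θ₁=2.660, ω₁=9.777, θ₂=1.185, ω₂=2.571, θ₃=1.075, ω₃=7.110
apply F[29]=+20.000 → step 30: x=-1.299, v=-0.081, θ₁=2.857, ω₁=9.920, θ₂=1.246, ω₂=3.491, θ₃=1.218, ω₃=7.168
apply F[30]=+20.000 → step 31: x=-1.298, v=0.233, θ₁=3.055, ω₁=9.849, θ₂=1.326, ω₂=4.522, θ₃=1.362, ω₃=7.163
Max |angle| over trajectory = 3.055 rad; bound = 2.656 → exceeded.

Answer: no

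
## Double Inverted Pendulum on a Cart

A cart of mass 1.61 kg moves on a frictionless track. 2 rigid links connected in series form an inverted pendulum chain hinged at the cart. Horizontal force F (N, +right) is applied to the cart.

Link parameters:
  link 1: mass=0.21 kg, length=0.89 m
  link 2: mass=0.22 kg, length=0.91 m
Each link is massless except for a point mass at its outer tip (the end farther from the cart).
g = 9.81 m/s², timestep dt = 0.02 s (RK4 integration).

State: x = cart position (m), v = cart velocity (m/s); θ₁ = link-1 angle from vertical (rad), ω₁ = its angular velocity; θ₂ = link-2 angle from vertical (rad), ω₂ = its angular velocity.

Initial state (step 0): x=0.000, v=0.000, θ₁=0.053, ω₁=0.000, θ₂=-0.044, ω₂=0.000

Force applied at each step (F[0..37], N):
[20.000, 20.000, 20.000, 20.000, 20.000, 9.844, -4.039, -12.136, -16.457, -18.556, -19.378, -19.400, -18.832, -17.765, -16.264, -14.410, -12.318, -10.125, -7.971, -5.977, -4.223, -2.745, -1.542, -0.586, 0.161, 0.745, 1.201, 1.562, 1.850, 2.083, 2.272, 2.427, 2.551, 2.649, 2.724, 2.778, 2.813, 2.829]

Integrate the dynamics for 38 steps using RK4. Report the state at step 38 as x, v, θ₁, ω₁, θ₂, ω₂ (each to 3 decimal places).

Answer: x=-0.208, v=-0.683, θ₁=0.039, ω₁=0.194, θ₂=0.015, ω₂=0.175

Derivation:
apply F[0]=+20.000 → step 1: x=0.002, v=0.246, θ₁=0.051, ω₁=-0.241, θ₂=-0.044, ω₂=-0.045
apply F[1]=+20.000 → step 2: x=0.010, v=0.491, θ₁=0.043, ω₁=-0.484, θ₂=-0.046, ω₂=-0.087
apply F[2]=+20.000 → step 3: x=0.022, v=0.738, θ₁=0.031, ω₁=-0.733, θ₂=-0.048, ω₂=-0.124
apply F[3]=+20.000 → step 4: x=0.039, v=0.985, θ₁=0.014, ω₁=-0.990, θ₂=-0.051, ω₂=-0.155
apply F[4]=+20.000 → step 5: x=0.062, v=1.233, θ₁=-0.008, ω₁=-1.257, θ₂=-0.054, ω₂=-0.177
apply F[5]=+9.844 → step 6: x=0.087, v=1.357, θ₁=-0.035, ω₁=-1.394, θ₂=-0.058, ω₂=-0.189
apply F[6]=-4.039 → step 7: x=0.114, v=1.309, θ₁=-0.062, ω₁=-1.348, θ₂=-0.062, ω₂=-0.193
apply F[7]=-12.136 → step 8: x=0.139, v=1.161, θ₁=-0.088, ω₁=-1.203, θ₂=-0.065, ω₂=-0.188
apply F[8]=-16.457 → step 9: x=0.160, v=0.962, θ₁=-0.110, ω₁=-1.009, θ₂=-0.069, ω₂=-0.174
apply F[9]=-18.556 → step 10: x=0.177, v=0.738, θ₁=-0.128, ω₁=-0.797, θ₂=-0.072, ω₂=-0.152
apply F[10]=-19.378 → step 11: x=0.189, v=0.505, θ₁=-0.142, ω₁=-0.583, θ₂=-0.075, ω₂=-0.122
apply F[11]=-19.400 → step 12: x=0.197, v=0.273, θ₁=-0.151, ω₁=-0.376, θ₂=-0.077, ω₂=-0.086
apply F[12]=-18.832 → step 13: x=0.200, v=0.048, θ₁=-0.157, ω₁=-0.180, θ₂=-0.078, ω₂=-0.048
apply F[13]=-17.765 → step 14: x=0.199, v=-0.163, θ₁=-0.159, ω₁=-0.002, θ₂=-0.079, ω₂=-0.007
apply F[14]=-16.264 → step 15: x=0.194, v=-0.356, θ₁=-0.157, ω₁=0.157, θ₂=-0.079, ω₂=0.032
apply F[15]=-14.410 → step 16: x=0.185, v=-0.526, θ₁=-0.153, ω₁=0.292, θ₂=-0.078, ω₂=0.070
apply F[16]=-12.318 → step 17: x=0.173, v=-0.670, θ₁=-0.146, ω₁=0.402, θ₂=-0.076, ω₂=0.104
apply F[17]=-10.125 → step 18: x=0.159, v=-0.788, θ₁=-0.137, ω₁=0.486, θ₂=-0.074, ω₂=0.135
apply F[18]=-7.971 → step 19: x=0.142, v=-0.880, θ₁=-0.127, ω₁=0.545, θ₂=-0.071, ω₂=0.162
apply F[19]=-5.977 → step 20: x=0.124, v=-0.948, θ₁=-0.115, ω₁=0.582, θ₂=-0.067, ω₂=0.185
apply F[20]=-4.223 → step 21: x=0.104, v=-0.995, θ₁=-0.104, ω₁=0.600, θ₂=-0.063, ω₂=0.205
apply F[21]=-2.745 → step 22: x=0.084, v=-1.024, θ₁=-0.091, ω₁=0.603, θ₂=-0.059, ω₂=0.220
apply F[22]=-1.542 → step 23: x=0.064, v=-1.039, θ₁=-0.080, ω₁=0.595, θ₂=-0.054, ω₂=0.233
apply F[23]=-0.586 → step 24: x=0.043, v=-1.042, θ₁=-0.068, ω₁=0.578, θ₂=-0.050, ω₂=0.242
apply F[24]=+0.161 → step 25: x=0.022, v=-1.037, θ₁=-0.056, ω₁=0.555, θ₂=-0.045, ω₂=0.248
apply F[25]=+0.745 → step 26: x=0.001, v=-1.025, θ₁=-0.046, ω₁=0.528, θ₂=-0.040, ω₂=0.252
apply F[26]=+1.201 → step 27: x=-0.019, v=-1.008, θ₁=-0.035, ω₁=0.500, θ₂=-0.035, ω₂=0.253
apply F[27]=+1.562 → step 28: x=-0.039, v=-0.988, θ₁=-0.026, ω₁=0.470, θ₂=-0.030, ω₂=0.252
apply F[28]=+1.850 → step 29: x=-0.058, v=-0.963, θ₁=-0.017, ω₁=0.440, θ₂=-0.025, ω₂=0.250
apply F[29]=+2.083 → step 30: x=-0.077, v=-0.937, θ₁=-0.008, ω₁=0.409, θ₂=-0.020, ω₂=0.246
apply F[30]=+2.272 → step 31: x=-0.096, v=-0.909, θ₁=-0.000, ω₁=0.379, θ₂=-0.015, ω₂=0.240
apply F[31]=+2.427 → step 32: x=-0.114, v=-0.879, θ₁=0.007, ω₁=0.350, θ₂=-0.010, ω₂=0.233
apply F[32]=+2.551 → step 33: x=-0.131, v=-0.847, θ₁=0.014, ω₁=0.322, θ₂=-0.005, ω₂=0.225
apply F[33]=+2.649 → step 34: x=-0.148, v=-0.815, θ₁=0.020, ω₁=0.294, θ₂=-0.001, ω₂=0.216
apply F[34]=+2.724 → step 35: x=-0.164, v=-0.783, θ₁=0.026, ω₁=0.267, θ₂=0.003, ω₂=0.207
apply F[35]=+2.778 → step 36: x=-0.179, v=-0.750, θ₁=0.031, ω₁=0.242, θ₂=0.007, ω₂=0.197
apply F[36]=+2.813 → step 37: x=-0.194, v=-0.716, θ₁=0.035, ω₁=0.217, θ₂=0.011, ω₂=0.186
apply F[37]=+2.829 → step 38: x=-0.208, v=-0.683, θ₁=0.039, ω₁=0.194, θ₂=0.015, ω₂=0.175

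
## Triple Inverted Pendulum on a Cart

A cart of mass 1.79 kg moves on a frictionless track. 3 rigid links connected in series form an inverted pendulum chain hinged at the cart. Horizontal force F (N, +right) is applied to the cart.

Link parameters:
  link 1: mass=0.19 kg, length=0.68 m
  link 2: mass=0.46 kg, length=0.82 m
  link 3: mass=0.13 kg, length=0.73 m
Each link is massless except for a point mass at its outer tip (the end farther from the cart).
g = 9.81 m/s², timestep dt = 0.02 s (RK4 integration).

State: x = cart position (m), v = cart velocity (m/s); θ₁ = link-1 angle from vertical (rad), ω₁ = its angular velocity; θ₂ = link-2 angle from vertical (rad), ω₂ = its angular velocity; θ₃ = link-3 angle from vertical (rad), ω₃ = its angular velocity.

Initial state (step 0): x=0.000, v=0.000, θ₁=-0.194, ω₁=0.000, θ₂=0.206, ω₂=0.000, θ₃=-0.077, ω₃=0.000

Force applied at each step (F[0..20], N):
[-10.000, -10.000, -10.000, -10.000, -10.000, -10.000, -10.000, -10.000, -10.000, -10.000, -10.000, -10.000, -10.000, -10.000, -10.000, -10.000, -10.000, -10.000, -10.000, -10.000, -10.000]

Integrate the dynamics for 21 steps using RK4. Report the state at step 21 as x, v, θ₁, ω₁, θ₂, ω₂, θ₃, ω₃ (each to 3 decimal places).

apply F[0]=-10.000 → step 1: x=-0.001, v=-0.100, θ₁=-0.195, ω₁=-0.144, θ₂=0.209, ω₂=0.290, θ₃=-0.078, ω₃=-0.064
apply F[1]=-10.000 → step 2: x=-0.004, v=-0.200, θ₁=-0.200, ω₁=-0.285, θ₂=0.218, ω₂=0.578, θ₃=-0.080, ω₃=-0.127
apply F[2]=-10.000 → step 3: x=-0.009, v=-0.300, θ₁=-0.207, ω₁=-0.421, θ₂=0.232, ω₂=0.864, θ₃=-0.083, ω₃=-0.189
apply F[3]=-10.000 → step 4: x=-0.016, v=-0.400, θ₁=-0.217, ω₁=-0.548, θ₂=0.252, ω₂=1.145, θ₃=-0.087, ω₃=-0.249
apply F[4]=-10.000 → step 5: x=-0.025, v=-0.501, θ₁=-0.229, ω₁=-0.663, θ₂=0.278, ω₂=1.417, θ₃=-0.093, ω₃=-0.305
apply F[5]=-10.000 → step 6: x=-0.036, v=-0.603, θ₁=-0.243, ω₁=-0.760, θ₂=0.309, ω₂=1.680, θ₃=-0.099, ω₃=-0.355
apply F[6]=-10.000 → step 7: x=-0.049, v=-0.705, θ₁=-0.259, ω₁=-0.837, θ₂=0.345, ω₂=1.929, θ₃=-0.107, ω₃=-0.400
apply F[7]=-10.000 → step 8: x=-0.064, v=-0.808, θ₁=-0.276, ω₁=-0.889, θ₂=0.386, ω₂=2.166, θ₃=-0.115, ω₃=-0.436
apply F[8]=-10.000 → step 9: x=-0.081, v=-0.911, θ₁=-0.294, ω₁=-0.916, θ₂=0.431, ω₂=2.389, θ₃=-0.124, ω₃=-0.463
apply F[9]=-10.000 → step 10: x=-0.101, v=-1.015, θ₁=-0.313, ω₁=-0.914, θ₂=0.481, ω₂=2.600, θ₃=-0.134, ω₃=-0.481
apply F[10]=-10.000 → step 11: x=-0.122, v=-1.119, θ₁=-0.331, ω₁=-0.884, θ₂=0.535, ω₂=2.801, θ₃=-0.143, ω₃=-0.489
apply F[11]=-10.000 → step 12: x=-0.145, v=-1.224, θ₁=-0.348, ω₁=-0.825, θ₂=0.593, ω₂=2.996, θ₃=-0.153, ω₃=-0.486
apply F[12]=-10.000 → step 13: x=-0.171, v=-1.328, θ₁=-0.364, ω₁=-0.736, θ₂=0.655, ω₂=3.187, θ₃=-0.163, ω₃=-0.471
apply F[13]=-10.000 → step 14: x=-0.199, v=-1.433, θ₁=-0.377, ω₁=-0.616, θ₂=0.721, ω₂=3.378, θ₃=-0.172, ω₃=-0.444
apply F[14]=-10.000 → step 15: x=-0.228, v=-1.538, θ₁=-0.388, ω₁=-0.462, θ₂=0.790, ω₂=3.572, θ₃=-0.180, ω₃=-0.403
apply F[15]=-10.000 → step 16: x=-0.260, v=-1.642, θ₁=-0.395, ω₁=-0.272, θ₂=0.864, ω₂=3.771, θ₃=-0.188, ω₃=-0.348
apply F[16]=-10.000 → step 17: x=-0.294, v=-1.746, θ₁=-0.399, ω₁=-0.041, θ₂=0.941, ω₂=3.980, θ₃=-0.194, ω₃=-0.277
apply F[17]=-10.000 → step 18: x=-0.330, v=-1.850, θ₁=-0.397, ω₁=0.234, θ₂=1.023, ω₂=4.199, θ₃=-0.199, ω₃=-0.188
apply F[18]=-10.000 → step 19: x=-0.368, v=-1.954, θ₁=-0.389, ω₁=0.559, θ₂=1.109, ω₂=4.430, θ₃=-0.202, ω₃=-0.079
apply F[19]=-10.000 → step 20: x=-0.408, v=-2.058, θ₁=-0.374, ω₁=0.940, θ₂=1.200, ω₂=4.675, θ₃=-0.202, ω₃=0.052
apply F[20]=-10.000 → step 21: x=-0.450, v=-2.161, θ₁=-0.351, ω₁=1.382, θ₂=1.296, ω₂=4.931, θ₃=-0.199, ω₃=0.205

Answer: x=-0.450, v=-2.161, θ₁=-0.351, ω₁=1.382, θ₂=1.296, ω₂=4.931, θ₃=-0.199, ω₃=0.205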